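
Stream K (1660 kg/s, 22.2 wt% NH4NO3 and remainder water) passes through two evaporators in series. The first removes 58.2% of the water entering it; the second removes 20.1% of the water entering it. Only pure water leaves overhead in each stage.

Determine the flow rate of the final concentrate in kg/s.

799.9 kg/s

water in feed = 1660×0.778 = 1291.5 kg/s.
After stage 1: water left = (1−0.582)×1291.5 = 539.84; stream total = 908.36 kg/s.
After stage 2: water left = (1−0.201)×539.84 = 431.33; final concentrate = 799.85 kg/s.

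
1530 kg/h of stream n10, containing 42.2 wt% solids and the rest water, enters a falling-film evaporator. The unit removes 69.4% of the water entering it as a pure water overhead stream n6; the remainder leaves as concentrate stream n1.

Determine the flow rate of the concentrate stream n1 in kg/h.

water entering = 1530×0.578 = 884.34 kg/h; overhead removed = 0.694×884.34 = 613.73 kg/h.
Concentrate = 1530 − 613.73 = 916.27 kg/h.

916.3 kg/h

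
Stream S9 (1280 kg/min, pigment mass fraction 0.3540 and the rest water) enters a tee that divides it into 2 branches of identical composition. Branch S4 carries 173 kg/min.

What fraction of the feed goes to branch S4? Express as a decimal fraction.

Fraction to S4 = 173/1280 = 0.1352.

0.135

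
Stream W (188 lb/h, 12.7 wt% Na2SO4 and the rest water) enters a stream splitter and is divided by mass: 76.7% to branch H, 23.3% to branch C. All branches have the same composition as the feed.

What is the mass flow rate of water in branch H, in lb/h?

Branch H total = 0.767×188 = 144.2 lb/h.
water in H = 0.873×144.2 = 125.88 lb/h.

125.9 lb/h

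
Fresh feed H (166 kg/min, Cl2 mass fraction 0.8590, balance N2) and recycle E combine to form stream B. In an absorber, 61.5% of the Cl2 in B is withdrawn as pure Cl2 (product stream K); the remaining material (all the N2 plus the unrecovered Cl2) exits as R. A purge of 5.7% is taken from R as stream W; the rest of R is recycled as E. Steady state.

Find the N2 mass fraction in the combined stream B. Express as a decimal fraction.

0.6472

N2 enters only via H and leaves only via the purge: 166×0.141 = 0.057×(N2 in R), and the absorber passes all N2, so N2 in B = N2 in R = 410.63 kg/min.
Cl2 in B: m_A = 166×0.859 + (1−0.057)·(1−0.615)·m_A, so m_A = 142.59/0.6369 = 223.87 kg/min.
B = 223.87 + 410.63 = 634.5 kg/min.
N2 fraction in B = 410.63/634.5 = 0.6472.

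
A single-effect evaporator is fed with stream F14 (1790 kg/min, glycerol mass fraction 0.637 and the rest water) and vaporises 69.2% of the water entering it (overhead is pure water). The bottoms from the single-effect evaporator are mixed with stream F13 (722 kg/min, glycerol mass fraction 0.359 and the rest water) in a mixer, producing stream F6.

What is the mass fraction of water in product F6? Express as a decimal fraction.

Vapour removed = 0.692×0.363×1790 = 449.64 kg/min; concentrate = 1340.4 kg/min.
water reaching the mixer = 200.13 (from concentrate) + 722×0.641 = 662.93 kg/min.
Product flow = 1340.4 + 722 = 2062.4 kg/min; water fraction = 0.321.

0.321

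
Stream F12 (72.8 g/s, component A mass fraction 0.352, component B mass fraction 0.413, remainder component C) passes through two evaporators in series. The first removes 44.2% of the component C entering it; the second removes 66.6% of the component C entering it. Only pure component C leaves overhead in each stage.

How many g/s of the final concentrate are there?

58.88 g/s

component C in feed = 72.8×0.235 = 17.108 g/s.
After stage 1: component C left = (1−0.442)×17.108 = 9.5463; stream total = 65.238 g/s.
After stage 2: component C left = (1−0.666)×9.5463 = 3.1885; final concentrate = 58.88 g/s.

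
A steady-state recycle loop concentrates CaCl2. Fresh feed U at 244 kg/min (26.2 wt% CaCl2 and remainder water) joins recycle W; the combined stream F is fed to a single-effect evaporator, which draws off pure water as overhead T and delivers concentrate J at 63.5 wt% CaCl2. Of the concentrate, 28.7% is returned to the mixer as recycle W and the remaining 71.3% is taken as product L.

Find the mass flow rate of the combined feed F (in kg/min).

Overall CaCl2 balance (none leaves overhead): CaCl2 in fresh feed = CaCl2 in product, i.e. 244×0.262 = (1−0.287)·J·0.635.
J = 63.928/(0.635×0.713) = 141.2 kg/min.
Recycle W = 0.287×141.2 = 40.524 kg/min.
Combined feed F = 244 + 40.524 = 284.52 kg/min.

284.5 kg/min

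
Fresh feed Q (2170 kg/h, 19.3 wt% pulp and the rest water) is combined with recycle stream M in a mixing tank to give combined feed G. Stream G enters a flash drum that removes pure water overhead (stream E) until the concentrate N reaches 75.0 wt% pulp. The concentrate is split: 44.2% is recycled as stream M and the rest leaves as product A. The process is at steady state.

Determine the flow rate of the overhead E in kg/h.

Overall pulp balance (none leaves overhead): pulp in fresh feed = pulp in product, i.e. 2170×0.193 = (1−0.442)·N·0.750.
N = 418.81/(0.750×0.558) = 1000.7 kg/h.
Recycle M = 0.442×1000.7 = 442.33 kg/h.
Combined feed G = 2170 + 442.33 = 2612.3 kg/h.
Overhead E = G − N = 2612.3 − 1000.7 = 1611.6 kg/h.

1612 kg/h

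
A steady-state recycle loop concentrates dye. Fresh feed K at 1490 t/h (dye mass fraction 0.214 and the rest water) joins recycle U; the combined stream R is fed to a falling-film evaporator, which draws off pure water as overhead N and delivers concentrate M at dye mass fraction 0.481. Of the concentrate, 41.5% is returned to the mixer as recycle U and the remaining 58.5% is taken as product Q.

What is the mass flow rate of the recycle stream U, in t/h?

Overall dye balance (none leaves overhead): dye in fresh feed = dye in product, i.e. 1490×0.214 = (1−0.415)·M·0.481.
M = 318.86/(0.481×0.585) = 1133.2 t/h.
Recycle U = 0.415×1133.2 = 470.27 t/h.

470.3 t/h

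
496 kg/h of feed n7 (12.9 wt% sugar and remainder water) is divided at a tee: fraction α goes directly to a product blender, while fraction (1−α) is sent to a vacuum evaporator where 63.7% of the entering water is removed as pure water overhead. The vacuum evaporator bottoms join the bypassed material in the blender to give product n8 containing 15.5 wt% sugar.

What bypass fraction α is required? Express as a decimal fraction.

0.698

All 496×0.129 = 63.984 kg/h of sugar reaches n8, so n8 = 63.984/0.155 = 412.8 kg/h and vapour = 83.2 kg/h.
The evaporator receives (1−α)·496 of feed at 0.871 water and removes 0.637 of that water:
0.637×0.871×(1−α)×496 = 83.2
(1−α) = 83.2/275.19 = 0.3023;  α = 0.6977.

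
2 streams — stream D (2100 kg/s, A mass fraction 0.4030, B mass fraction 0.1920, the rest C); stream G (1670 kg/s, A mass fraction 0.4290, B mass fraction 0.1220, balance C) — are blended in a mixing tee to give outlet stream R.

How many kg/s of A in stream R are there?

1563 kg/s

A out = A in = 2100×0.403 + 1670×0.429 = 1562.7 kg/s.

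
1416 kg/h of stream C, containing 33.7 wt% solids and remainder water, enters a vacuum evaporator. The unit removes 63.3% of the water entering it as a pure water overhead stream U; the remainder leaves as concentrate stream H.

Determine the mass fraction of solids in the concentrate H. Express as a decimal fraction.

solids is not removed: 1416×0.337 = 477.19 kg/h of solids enters H.
water entering = 1416×0.663 = 938.81 kg/h; overhead removed = 0.633×938.81 = 594.27 kg/h.
Concentrate = 1416 − 594.27 = 821.73 kg/h.
Mass fraction = 477.19/821.73 = 0.581.

0.581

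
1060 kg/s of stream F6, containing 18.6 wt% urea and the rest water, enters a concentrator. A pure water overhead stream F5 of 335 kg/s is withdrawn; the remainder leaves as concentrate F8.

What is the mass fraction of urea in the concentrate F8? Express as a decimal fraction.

0.272

urea is not removed: 1060×0.186 = 197.16 kg/s of urea enters F8.
Concentrate = 1060 − 335 = 725 kg/s.
Mass fraction = 197.16/725 = 0.272.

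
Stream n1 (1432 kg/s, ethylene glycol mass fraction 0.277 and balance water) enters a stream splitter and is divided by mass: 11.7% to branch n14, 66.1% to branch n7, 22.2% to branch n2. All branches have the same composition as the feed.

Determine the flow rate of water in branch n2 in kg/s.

229.8 kg/s

Branch n2 total = 0.222×1432 = 317.9 kg/s.
water in n2 = 0.723×317.9 = 229.84 kg/s.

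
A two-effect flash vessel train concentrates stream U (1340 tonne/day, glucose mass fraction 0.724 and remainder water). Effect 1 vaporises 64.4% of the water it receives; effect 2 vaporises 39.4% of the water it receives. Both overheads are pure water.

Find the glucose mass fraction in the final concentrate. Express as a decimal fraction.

water in feed = 1340×0.276 = 369.84 tonne/day.
After stage 1: water left = (1−0.644)×369.84 = 131.66; stream total = 1101.8 tonne/day.
After stage 2: water left = (1−0.394)×131.66 = 79.788; final concentrate = 1049.9 tonne/day.
glucose fraction = 970.16/1049.9 = 0.924.

0.924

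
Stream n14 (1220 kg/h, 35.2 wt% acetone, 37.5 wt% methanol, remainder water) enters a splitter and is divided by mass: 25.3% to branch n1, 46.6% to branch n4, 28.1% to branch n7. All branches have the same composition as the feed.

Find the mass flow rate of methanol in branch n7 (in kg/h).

Branch n7 total = 0.281×1220 = 342.82 kg/h.
methanol in n7 = 0.375×342.82 = 128.56 kg/h.

128.6 kg/h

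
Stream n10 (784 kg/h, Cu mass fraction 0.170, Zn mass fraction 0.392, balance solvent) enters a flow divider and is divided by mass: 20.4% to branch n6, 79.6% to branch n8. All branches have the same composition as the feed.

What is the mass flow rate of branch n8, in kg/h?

624.1 kg/h

Branch n8 flow = 0.796×784 = 624.06 kg/h.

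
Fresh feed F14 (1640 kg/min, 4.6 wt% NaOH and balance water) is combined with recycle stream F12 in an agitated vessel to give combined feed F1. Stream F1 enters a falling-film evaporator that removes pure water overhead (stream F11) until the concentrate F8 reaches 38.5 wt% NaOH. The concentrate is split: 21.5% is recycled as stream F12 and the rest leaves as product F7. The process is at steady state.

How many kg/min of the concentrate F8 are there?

249.6 kg/min

Overall NaOH balance (none leaves overhead): NaOH in fresh feed = NaOH in product, i.e. 1640×0.046 = (1−0.215)·F8·0.385.
F8 = 75.44/(0.385×0.785) = 249.62 kg/min.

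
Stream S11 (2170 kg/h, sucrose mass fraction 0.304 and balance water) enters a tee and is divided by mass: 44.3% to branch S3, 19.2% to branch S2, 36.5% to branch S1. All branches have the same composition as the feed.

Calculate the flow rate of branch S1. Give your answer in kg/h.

Branch S1 flow = 0.365×2170 = 792.05 kg/h.

792 kg/h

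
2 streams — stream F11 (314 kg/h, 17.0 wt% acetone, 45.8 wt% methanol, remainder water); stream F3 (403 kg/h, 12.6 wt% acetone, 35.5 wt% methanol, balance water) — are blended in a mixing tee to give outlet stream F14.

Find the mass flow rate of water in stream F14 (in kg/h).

water out = water in = 314×0.372 + 403×0.519 = 325.97 kg/h.

326 kg/h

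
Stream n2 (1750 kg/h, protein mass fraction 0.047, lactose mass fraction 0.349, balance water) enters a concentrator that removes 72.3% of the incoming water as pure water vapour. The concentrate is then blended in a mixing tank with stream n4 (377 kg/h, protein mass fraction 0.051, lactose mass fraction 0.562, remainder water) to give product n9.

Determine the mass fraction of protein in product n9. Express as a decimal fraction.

0.074

Vapour removed = 0.723×0.604×1750 = 764.21 kg/h; concentrate = 985.79 kg/h.
protein reaching the mixer = 82.25 (from concentrate) + 377×0.051 = 101.48 kg/h.
Product flow = 985.79 + 377 = 1362.8 kg/h; protein fraction = 0.074.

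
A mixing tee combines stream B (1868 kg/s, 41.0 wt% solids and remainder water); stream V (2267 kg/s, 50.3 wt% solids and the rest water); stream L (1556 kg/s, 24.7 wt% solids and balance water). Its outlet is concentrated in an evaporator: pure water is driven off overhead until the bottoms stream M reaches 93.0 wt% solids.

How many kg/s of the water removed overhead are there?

solids entering = 1868×0.410 + 2267×0.503 + 1556×0.247 = 2290.5 kg/s.
All solids reports to M, so M = 2290.5/0.930 = 2462.9 kg/s.
Total feed = 5691 kg/s; overhead = 5691 − 2462.9 = 3228.1 kg/s.

3228 kg/s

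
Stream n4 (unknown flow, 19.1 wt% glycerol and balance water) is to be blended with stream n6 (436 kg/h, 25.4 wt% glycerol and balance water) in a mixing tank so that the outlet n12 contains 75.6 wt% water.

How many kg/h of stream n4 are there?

82.26 kg/h

Let n4 be the unknown flow. Total out = 436 + n4.
water balance: 325.26 + 0.809·n4 = 0.756·(436 + n4)
(0.809 − 0.756)·n4 = 0.756×436 − 325.26 = 4.36
n4 = 4.36 / 0.053 = 82.264 kg/h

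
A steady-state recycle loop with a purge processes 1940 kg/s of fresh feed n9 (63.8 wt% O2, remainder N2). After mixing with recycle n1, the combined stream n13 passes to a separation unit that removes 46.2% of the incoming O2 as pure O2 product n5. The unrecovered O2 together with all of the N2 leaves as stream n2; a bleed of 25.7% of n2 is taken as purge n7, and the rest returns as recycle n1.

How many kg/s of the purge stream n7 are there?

N2 enters only via n9 and leaves only via the purge: 1940×0.362 = 0.257×(N2 in n2), and the separation unit passes all N2, so N2 in n13 = N2 in n2 = 2732.6 kg/s.
O2 in n13: m_A = 1940×0.638 + (1−0.257)·(1−0.462)·m_A, so m_A = 1237.7/0.6003 = 2062 kg/s.
n2 = (1−0.462)×2062 + 2732.6 = 3841.9 kg/s.
Purge n7 = 0.257×3841.9 = 987.38 kg/s.

987.4 kg/s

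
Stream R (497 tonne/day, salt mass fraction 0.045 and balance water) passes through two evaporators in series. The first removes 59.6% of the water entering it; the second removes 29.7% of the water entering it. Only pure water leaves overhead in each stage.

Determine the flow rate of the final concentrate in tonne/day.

157.2 tonne/day

water in feed = 497×0.955 = 474.63 tonne/day.
After stage 1: water left = (1−0.596)×474.63 = 191.75; stream total = 214.12 tonne/day.
After stage 2: water left = (1−0.297)×191.75 = 134.8; final concentrate = 157.17 tonne/day.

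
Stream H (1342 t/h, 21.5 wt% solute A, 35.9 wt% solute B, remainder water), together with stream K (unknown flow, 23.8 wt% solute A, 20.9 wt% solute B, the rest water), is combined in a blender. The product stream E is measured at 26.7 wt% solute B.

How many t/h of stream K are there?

2129 t/h

Let K be the unknown flow. Total out = 1342 + K.
solute B balance: 481.78 + 0.209·K = 0.267·(1342 + K)
(0.209 − 0.267)·K = 0.267×1342 − 481.78 = -123.46
K = -123.46 / -0.058 = 2128.7 t/h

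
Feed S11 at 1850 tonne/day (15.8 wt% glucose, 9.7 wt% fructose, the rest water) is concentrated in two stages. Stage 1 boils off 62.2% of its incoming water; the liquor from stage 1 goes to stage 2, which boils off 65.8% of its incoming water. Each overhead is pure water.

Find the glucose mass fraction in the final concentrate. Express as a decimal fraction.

0.4497

water in feed = 1850×0.745 = 1378.2 tonne/day.
After stage 1: water left = (1−0.622)×1378.2 = 520.98; stream total = 992.73 tonne/day.
After stage 2: water left = (1−0.658)×520.98 = 178.17; final concentrate = 649.92 tonne/day.
glucose fraction = 292.3/649.92 = 0.4497.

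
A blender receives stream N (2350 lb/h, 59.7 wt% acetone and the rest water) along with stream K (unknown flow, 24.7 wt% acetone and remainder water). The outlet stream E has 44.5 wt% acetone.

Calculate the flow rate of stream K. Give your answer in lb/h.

Let K be the unknown flow. Total out = 2350 + K.
acetone balance: 1403 + 0.247·K = 0.445·(2350 + K)
(0.247 − 0.445)·K = 0.445×2350 − 1403 = -357.2
K = -357.2 / -0.198 = 1804 lb/h

1804 lb/h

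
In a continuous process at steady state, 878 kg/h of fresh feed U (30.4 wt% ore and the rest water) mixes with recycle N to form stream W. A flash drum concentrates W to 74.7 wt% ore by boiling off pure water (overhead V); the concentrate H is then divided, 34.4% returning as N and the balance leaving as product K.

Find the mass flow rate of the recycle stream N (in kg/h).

Overall ore balance (none leaves overhead): ore in fresh feed = ore in product, i.e. 878×0.304 = (1−0.344)·H·0.747.
H = 266.91/(0.747×0.656) = 544.68 kg/h.
Recycle N = 0.344×544.68 = 187.37 kg/h.

187.4 kg/h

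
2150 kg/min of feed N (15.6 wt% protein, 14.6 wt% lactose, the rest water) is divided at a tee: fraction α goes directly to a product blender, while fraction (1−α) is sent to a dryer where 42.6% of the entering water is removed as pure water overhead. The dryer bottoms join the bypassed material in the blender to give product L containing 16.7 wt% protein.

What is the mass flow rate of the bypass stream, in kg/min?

1674 kg/min

All 2150×0.156 = 335.4 kg/min of protein reaches L, so L = 335.4/0.167 = 2008.4 kg/min and vapour = 141.62 kg/min.
The evaporator receives (1−α)·2150 of feed at 0.698 water and removes 0.426 of that water:
0.426×0.698×(1−α)×2150 = 141.62
(1−α) = 141.62/639.3 = 0.2215;  α = 0.7785.
Bypass flow = 0.7785×2150 = 1673.7 kg/min.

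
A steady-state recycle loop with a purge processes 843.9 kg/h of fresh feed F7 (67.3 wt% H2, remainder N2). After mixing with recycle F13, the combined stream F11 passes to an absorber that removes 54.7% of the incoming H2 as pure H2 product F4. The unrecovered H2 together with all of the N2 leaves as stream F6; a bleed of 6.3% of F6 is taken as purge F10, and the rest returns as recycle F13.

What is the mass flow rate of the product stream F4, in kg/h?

539.8 kg/h

H2 in F11: m_A = 843.9×0.673 + (1−0.063)·(1−0.547)·m_A, so m_A = 567.94/0.5755 = 986.8 kg/h.
Product F4 = 0.547×986.8 = 539.78 kg/h.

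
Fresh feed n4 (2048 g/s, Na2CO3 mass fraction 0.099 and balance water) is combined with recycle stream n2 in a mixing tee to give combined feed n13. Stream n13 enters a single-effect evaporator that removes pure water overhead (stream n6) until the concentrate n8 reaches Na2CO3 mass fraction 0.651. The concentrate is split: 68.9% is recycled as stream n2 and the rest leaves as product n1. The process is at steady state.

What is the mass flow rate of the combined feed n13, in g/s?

2738 g/s

Overall Na2CO3 balance (none leaves overhead): Na2CO3 in fresh feed = Na2CO3 in product, i.e. 2048×0.099 = (1−0.689)·n8·0.651.
n8 = 202.75/(0.651×0.311) = 1001.4 g/s.
Recycle n2 = 0.689×1001.4 = 689.99 g/s.
Combined feed n13 = 2048 + 689.99 = 2738 g/s.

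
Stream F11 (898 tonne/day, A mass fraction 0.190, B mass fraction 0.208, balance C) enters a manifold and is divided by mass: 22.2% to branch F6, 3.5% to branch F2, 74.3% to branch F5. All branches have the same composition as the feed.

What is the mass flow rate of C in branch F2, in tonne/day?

18.92 tonne/day

Branch F2 total = 0.035×898 = 31.43 tonne/day.
C in F2 = 0.602×31.43 = 18.921 tonne/day.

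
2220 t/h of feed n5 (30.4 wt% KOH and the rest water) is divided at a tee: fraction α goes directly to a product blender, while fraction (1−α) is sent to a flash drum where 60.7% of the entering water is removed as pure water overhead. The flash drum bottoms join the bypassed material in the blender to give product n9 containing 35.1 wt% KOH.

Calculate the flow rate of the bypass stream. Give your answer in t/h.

1516 t/h

All 2220×0.304 = 674.88 t/h of KOH reaches n9, so n9 = 674.88/0.351 = 1922.7 t/h and vapour = 297.26 t/h.
The evaporator receives (1−α)·2220 of feed at 0.696 water and removes 0.607 of that water:
0.607×0.696×(1−α)×2220 = 297.26
(1−α) = 297.26/937.89 = 0.3170;  α = 0.6830.
Bypass flow = 0.6830×2220 = 1516.4 t/h.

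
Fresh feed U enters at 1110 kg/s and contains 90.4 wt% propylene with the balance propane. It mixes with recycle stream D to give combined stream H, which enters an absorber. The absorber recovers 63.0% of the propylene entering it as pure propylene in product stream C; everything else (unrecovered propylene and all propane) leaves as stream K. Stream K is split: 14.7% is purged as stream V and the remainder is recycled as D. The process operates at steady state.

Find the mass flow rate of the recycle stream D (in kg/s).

1081 kg/s

propane enters only via U and leaves only via the purge: 1110×0.096 = 0.147×(propane in K), and the absorber passes all propane, so propane in H = propane in K = 724.9 kg/s.
propylene in H: m_A = 1110×0.904 + (1−0.147)·(1−0.630)·m_A, so m_A = 1003.4/0.6844 = 1466.2 kg/s.
K = (1−0.630)×1466.2 + 724.9 = 1267.4 kg/s.
Recycle D = (1−0.147)×1267.4 = 1081.1 kg/s.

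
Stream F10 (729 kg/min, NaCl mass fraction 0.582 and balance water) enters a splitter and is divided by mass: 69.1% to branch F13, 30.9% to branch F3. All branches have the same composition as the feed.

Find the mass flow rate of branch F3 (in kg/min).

225.3 kg/min

Branch F3 flow = 0.309×729 = 225.26 kg/min.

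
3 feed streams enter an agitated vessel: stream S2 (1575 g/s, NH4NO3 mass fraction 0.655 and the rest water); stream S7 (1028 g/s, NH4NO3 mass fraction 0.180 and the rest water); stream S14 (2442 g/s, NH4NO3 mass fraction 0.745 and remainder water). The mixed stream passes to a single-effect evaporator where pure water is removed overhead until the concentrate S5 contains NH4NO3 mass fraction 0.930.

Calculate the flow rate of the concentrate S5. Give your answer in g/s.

3264 g/s

NH4NO3 entering = 1575×0.655 + 1028×0.180 + 2442×0.745 = 3036 g/s.
All NH4NO3 reports to S5, so S5 = 3036/0.930 = 3264.5 g/s.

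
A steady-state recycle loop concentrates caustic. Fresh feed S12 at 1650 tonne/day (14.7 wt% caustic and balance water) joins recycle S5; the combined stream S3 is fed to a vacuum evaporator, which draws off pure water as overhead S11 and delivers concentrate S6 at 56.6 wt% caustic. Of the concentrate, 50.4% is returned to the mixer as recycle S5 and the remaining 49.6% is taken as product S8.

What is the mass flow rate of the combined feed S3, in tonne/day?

2085 tonne/day

Overall caustic balance (none leaves overhead): caustic in fresh feed = caustic in product, i.e. 1650×0.147 = (1−0.504)·S6·0.566.
S6 = 242.55/(0.566×0.496) = 863.98 tonne/day.
Recycle S5 = 0.504×863.98 = 435.45 tonne/day.
Combined feed S3 = 1650 + 435.45 = 2085.4 tonne/day.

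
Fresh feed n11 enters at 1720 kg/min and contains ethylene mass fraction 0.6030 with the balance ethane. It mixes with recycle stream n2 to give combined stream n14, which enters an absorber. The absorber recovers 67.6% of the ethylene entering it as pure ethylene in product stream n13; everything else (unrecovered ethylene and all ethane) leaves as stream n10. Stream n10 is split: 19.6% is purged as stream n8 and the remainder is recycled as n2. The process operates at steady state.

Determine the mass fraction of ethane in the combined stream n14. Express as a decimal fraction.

0.7130

ethane enters only via n11 and leaves only via the purge: 1720×0.397 = 0.196×(ethane in n10), and the absorber passes all ethane, so ethane in n14 = ethane in n10 = 3483.9 kg/min.
ethylene in n14: m_A = 1720×0.603 + (1−0.196)·(1−0.676)·m_A, so m_A = 1037.2/0.7395 = 1402.5 kg/min.
n14 = 1402.5 + 3483.9 = 4886.4 kg/min.
ethane fraction in n14 = 3483.9/4886.4 = 0.7130.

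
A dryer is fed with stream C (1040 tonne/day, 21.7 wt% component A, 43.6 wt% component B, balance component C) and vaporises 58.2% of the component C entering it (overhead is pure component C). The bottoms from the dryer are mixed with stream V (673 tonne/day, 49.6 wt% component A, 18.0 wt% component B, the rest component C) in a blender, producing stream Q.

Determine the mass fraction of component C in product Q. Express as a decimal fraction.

0.245

Vapour removed = 0.582×0.347×1040 = 210.03 tonne/day; concentrate = 829.97 tonne/day.
component C reaching the mixer = 150.85 (from concentrate) + 673×0.324 = 368.9 tonne/day.
Product flow = 829.97 + 673 = 1503 tonne/day; component C fraction = 0.245.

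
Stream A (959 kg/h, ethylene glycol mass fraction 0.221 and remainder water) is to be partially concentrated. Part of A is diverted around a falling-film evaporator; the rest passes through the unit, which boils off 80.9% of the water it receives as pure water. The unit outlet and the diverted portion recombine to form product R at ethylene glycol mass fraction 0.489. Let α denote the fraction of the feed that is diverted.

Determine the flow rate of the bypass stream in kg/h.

All 959×0.221 = 211.94 kg/h of ethylene glycol reaches R, so R = 211.94/0.489 = 433.41 kg/h and vapour = 525.59 kg/h.
The evaporator receives (1−α)·959 of feed at 0.779 water and removes 0.809 of that water:
0.809×0.779×(1−α)×959 = 525.59
(1−α) = 525.59/604.37 = 0.8696;  α = 0.1304.
Bypass flow = 0.1304×959 = 125.01 kg/h.

125 kg/h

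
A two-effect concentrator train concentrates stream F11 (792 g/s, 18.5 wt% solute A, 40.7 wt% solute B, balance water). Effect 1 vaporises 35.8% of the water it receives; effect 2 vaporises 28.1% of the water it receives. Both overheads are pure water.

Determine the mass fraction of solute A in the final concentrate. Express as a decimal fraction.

0.237

water in feed = 792×0.408 = 323.14 g/s.
After stage 1: water left = (1−0.358)×323.14 = 207.45; stream total = 676.32 g/s.
After stage 2: water left = (1−0.281)×207.45 = 149.16; final concentrate = 618.02 g/s.
solute A fraction = 146.52/618.02 = 0.237.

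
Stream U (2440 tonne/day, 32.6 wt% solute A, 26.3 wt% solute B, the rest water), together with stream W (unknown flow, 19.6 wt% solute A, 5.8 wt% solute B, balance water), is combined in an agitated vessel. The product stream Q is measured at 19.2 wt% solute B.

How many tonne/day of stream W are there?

1293 tonne/day

Let W be the unknown flow. Total out = 2440 + W.
solute B balance: 641.72 + 0.058·W = 0.192·(2440 + W)
(0.058 − 0.192)·W = 0.192×2440 − 641.72 = -173.24
W = -173.24 / -0.134 = 1292.8 tonne/day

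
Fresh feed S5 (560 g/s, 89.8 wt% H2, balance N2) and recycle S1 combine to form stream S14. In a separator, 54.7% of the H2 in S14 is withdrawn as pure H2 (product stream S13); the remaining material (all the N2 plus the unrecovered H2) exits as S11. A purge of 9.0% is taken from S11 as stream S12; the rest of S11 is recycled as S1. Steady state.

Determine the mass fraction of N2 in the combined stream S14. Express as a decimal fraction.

0.426

N2 enters only via S5 and leaves only via the purge: 560×0.102 = 0.090×(N2 in S11), and the separator passes all N2, so N2 in S14 = N2 in S11 = 634.67 g/s.
H2 in S14: m_A = 560×0.898 + (1−0.090)·(1−0.547)·m_A, so m_A = 502.88/0.5878 = 855.57 g/s.
S14 = 855.57 + 634.67 = 1490.2 g/s.
N2 fraction in S14 = 634.67/1490.2 = 0.426.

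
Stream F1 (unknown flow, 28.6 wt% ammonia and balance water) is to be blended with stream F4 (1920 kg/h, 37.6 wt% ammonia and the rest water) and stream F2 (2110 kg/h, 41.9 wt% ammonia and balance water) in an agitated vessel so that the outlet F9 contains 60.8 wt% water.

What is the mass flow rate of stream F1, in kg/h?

Let F1 be the unknown flow. Total out = 4030 + F1.
water balance: 2424 + 0.714·F1 = 0.608·(4030 + F1)
(0.714 − 0.608)·F1 = 0.608×4030 − 2424 = 26.25
F1 = 26.25 / 0.106 = 247.64 kg/h

247.6 kg/h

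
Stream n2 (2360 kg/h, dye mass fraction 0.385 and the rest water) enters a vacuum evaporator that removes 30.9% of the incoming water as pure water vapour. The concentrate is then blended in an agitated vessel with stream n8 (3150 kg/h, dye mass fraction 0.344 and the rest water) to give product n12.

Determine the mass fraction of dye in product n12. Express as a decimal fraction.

0.394

Vapour removed = 0.309×0.615×2360 = 448.48 kg/h; concentrate = 1911.5 kg/h.
dye reaching the mixer = 908.6 (from concentrate) + 3150×0.344 = 1992.2 kg/h.
Product flow = 1911.5 + 3150 = 5061.5 kg/h; dye fraction = 0.394.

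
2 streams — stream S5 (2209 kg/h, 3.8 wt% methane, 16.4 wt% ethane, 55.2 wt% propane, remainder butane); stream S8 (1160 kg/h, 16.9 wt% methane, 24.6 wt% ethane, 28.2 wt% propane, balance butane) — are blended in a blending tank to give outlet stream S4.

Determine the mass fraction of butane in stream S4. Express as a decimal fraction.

0.266

Total flow out = 2209 + 1160 = 3369 kg/h.
butane in = 2209×0.246 + 1160×0.303 = 894.89 kg/h.
butane mass fraction in S4 = 894.89/3369 = 0.266.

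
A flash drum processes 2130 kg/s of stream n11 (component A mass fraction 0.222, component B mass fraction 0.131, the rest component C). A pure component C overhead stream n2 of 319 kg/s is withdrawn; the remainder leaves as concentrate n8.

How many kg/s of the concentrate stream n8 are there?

1811 kg/s

Concentrate = 2130 − 319 = 1811 kg/s.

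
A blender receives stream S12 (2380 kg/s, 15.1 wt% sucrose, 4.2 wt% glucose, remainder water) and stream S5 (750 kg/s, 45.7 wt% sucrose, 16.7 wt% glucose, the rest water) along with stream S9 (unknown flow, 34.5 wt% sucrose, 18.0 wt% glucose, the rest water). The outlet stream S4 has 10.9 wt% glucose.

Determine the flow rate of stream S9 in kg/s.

Let S9 be the unknown flow. Total out = 3130 + S9.
glucose balance: 225.21 + 0.180·S9 = 0.109·(3130 + S9)
(0.180 − 0.109)·S9 = 0.109×3130 − 225.21 = 115.96
S9 = 115.96 / 0.071 = 1633.2 kg/s

1633 kg/s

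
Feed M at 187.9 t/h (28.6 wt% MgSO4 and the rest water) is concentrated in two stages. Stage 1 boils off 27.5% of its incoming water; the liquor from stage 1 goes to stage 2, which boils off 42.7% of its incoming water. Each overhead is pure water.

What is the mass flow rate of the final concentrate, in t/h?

water in feed = 187.9×0.714 = 134.16 t/h.
After stage 1: water left = (1−0.275)×134.16 = 97.266; stream total = 151.01 t/h.
After stage 2: water left = (1−0.427)×97.266 = 55.734; final concentrate = 109.47 t/h.

109.5 t/h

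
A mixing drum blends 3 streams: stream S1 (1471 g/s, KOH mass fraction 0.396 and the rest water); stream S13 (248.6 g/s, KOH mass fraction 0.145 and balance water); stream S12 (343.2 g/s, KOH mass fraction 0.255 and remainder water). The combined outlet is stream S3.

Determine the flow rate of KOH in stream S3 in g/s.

KOH out = KOH in = 1471×0.396 + 248.6×0.145 + 343.2×0.255 = 706.08 g/s.

706.1 g/s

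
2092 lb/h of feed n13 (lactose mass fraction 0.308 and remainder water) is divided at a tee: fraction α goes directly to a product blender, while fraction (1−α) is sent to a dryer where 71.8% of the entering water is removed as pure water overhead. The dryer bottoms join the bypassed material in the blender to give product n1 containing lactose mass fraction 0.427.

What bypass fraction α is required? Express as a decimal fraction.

0.439

All 2092×0.308 = 644.34 lb/h of lactose reaches n1, so n1 = 644.34/0.427 = 1509 lb/h and vapour = 583.02 lb/h.
The evaporator receives (1−α)·2092 of feed at 0.692 water and removes 0.718 of that water:
0.718×0.692×(1−α)×2092 = 583.02
(1−α) = 583.02/1039.4 = 0.5609;  α = 0.4391.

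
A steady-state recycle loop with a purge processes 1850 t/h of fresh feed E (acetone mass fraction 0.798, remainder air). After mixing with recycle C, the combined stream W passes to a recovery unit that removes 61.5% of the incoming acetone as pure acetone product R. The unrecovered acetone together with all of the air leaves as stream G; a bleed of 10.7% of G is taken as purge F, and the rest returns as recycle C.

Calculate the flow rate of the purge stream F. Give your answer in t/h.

466.4 t/h

air enters only via E and leaves only via the purge: 1850×0.202 = 0.107×(air in G), and the recovery unit passes all air, so air in W = air in G = 3492.5 t/h.
acetone in W: m_A = 1850×0.798 + (1−0.107)·(1−0.615)·m_A, so m_A = 1476.3/0.6562 = 2249.8 t/h.
G = (1−0.615)×2249.8 + 3492.5 = 4358.7 t/h.
Purge F = 0.107×4358.7 = 466.38 t/h.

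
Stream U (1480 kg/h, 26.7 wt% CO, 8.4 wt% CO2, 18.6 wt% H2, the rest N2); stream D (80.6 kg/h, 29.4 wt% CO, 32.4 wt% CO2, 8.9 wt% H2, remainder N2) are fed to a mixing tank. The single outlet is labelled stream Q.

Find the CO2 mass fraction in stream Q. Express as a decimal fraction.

0.0964

Total flow out = 1480 + 80.6 = 1560.6 kg/h.
CO2 in = 1480×0.084 + 80.6×0.324 = 150.43 kg/h.
CO2 mass fraction in Q = 150.43/1560.6 = 0.0964.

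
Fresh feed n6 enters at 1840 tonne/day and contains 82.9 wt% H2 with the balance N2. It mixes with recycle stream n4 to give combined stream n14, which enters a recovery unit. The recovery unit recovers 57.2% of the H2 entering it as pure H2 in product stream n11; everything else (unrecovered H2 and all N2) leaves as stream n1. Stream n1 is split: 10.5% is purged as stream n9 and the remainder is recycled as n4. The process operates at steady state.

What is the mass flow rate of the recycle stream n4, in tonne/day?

3629 tonne/day

N2 enters only via n6 and leaves only via the purge: 1840×0.171 = 0.105×(N2 in n1), and the recovery unit passes all N2, so N2 in n14 = N2 in n1 = 2996.6 tonne/day.
H2 in n14: m_A = 1840×0.829 + (1−0.105)·(1−0.572)·m_A, so m_A = 1525.4/0.6169 = 2472.5 tonne/day.
n1 = (1−0.572)×2472.5 + 2996.6 = 4054.8 tonne/day.
Recycle n4 = (1−0.105)×4054.8 = 3629 tonne/day.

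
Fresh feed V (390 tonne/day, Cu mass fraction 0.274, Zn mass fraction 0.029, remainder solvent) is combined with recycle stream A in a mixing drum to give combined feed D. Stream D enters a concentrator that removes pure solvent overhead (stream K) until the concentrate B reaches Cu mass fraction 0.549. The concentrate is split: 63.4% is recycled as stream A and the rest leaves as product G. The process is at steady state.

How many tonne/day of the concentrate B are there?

531.8 tonne/day

Overall Cu balance (none leaves overhead): Cu in fresh feed = Cu in product, i.e. 390×0.274 = (1−0.634)·B·0.549.
B = 106.86/(0.549×0.366) = 531.82 tonne/day.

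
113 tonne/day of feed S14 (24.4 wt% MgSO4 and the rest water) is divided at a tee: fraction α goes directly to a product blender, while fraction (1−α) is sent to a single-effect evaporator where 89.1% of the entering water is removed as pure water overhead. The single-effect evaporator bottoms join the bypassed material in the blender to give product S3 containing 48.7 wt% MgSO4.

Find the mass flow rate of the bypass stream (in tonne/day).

All 113×0.244 = 27.572 tonne/day of MgSO4 reaches S3, so S3 = 27.572/0.487 = 56.616 tonne/day and vapour = 56.384 tonne/day.
The evaporator receives (1−α)·113 of feed at 0.756 water and removes 0.891 of that water:
0.891×0.756×(1−α)×113 = 56.384
(1−α) = 56.384/76.116 = 0.7408;  α = 0.2592.
Bypass flow = 0.2592×113 = 29.294 tonne/day.

29.29 tonne/day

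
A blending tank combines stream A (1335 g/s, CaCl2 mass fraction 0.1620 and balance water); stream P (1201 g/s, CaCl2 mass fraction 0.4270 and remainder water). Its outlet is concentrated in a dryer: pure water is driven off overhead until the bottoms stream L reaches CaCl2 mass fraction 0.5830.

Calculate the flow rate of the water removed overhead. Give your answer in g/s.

CaCl2 entering = 1335×0.162 + 1201×0.427 = 729.1 g/s.
All CaCl2 reports to L, so L = 729.1/0.583 = 1250.6 g/s.
Total feed = 2536 g/s; overhead = 2536 − 1250.6 = 1285.4 g/s.

1285 g/s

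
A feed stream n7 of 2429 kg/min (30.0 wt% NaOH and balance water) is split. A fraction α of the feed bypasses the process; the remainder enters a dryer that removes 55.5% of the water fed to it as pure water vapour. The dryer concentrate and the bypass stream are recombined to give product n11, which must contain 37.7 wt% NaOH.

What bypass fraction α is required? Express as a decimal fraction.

All 2429×0.300 = 728.7 kg/min of NaOH reaches n11, so n11 = 728.7/0.377 = 1932.9 kg/min and vapour = 496.11 kg/min.
The evaporator receives (1−α)·2429 of feed at 0.700 water and removes 0.555 of that water:
0.555×0.700×(1−α)×2429 = 496.11
(1−α) = 496.11/943.67 = 0.5257;  α = 0.4743.

0.474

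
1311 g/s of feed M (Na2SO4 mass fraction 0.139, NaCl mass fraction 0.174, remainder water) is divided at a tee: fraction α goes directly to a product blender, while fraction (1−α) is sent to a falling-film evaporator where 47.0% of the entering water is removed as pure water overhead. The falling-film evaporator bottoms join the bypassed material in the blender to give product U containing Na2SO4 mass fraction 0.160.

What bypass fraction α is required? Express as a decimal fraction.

All 1311×0.139 = 182.23 g/s of Na2SO4 reaches U, so U = 182.23/0.160 = 1138.9 g/s and vapour = 172.07 g/s.
The evaporator receives (1−α)·1311 of feed at 0.687 water and removes 0.470 of that water:
0.470×0.687×(1−α)×1311 = 172.07
(1−α) = 172.07/423.31 = 0.4065;  α = 0.5935.

0.594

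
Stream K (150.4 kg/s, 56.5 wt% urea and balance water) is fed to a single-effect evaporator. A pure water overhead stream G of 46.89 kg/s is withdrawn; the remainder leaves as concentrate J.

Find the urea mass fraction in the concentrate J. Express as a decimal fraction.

0.821

urea is not removed: 150.4×0.565 = 84.976 kg/s of urea enters J.
Concentrate = 150.4 − 46.89 = 103.51 kg/s.
Mass fraction = 84.976/103.51 = 0.821.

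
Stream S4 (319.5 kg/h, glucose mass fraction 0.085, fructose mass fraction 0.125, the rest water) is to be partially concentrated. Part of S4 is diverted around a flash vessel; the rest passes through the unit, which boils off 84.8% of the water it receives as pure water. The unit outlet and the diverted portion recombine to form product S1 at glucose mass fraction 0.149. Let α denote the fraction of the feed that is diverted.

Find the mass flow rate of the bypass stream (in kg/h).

114.6 kg/h

All 319.5×0.085 = 27.158 kg/h of glucose reaches S1, so S1 = 27.158/0.149 = 182.27 kg/h and vapour = 137.23 kg/h.
The evaporator receives (1−α)·319.5 of feed at 0.790 water and removes 0.848 of that water:
0.848×0.790×(1−α)×319.5 = 137.23
(1−α) = 137.23/214.04 = 0.6412;  α = 0.3588.
Bypass flow = 0.3588×319.5 = 114.65 kg/h.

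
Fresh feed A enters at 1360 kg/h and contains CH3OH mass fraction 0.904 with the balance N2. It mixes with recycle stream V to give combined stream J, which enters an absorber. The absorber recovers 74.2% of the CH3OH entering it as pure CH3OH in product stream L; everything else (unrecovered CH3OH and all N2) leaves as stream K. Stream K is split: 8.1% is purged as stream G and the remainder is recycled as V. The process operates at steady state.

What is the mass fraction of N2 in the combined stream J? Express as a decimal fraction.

N2 enters only via A and leaves only via the purge: 1360×0.096 = 0.081×(N2 in K), and the absorber passes all N2, so N2 in J = N2 in K = 1611.9 kg/h.
CH3OH in J: m_A = 1360×0.904 + (1−0.081)·(1−0.742)·m_A, so m_A = 1229.4/0.7629 = 1611.5 kg/h.
J = 1611.5 + 1611.9 = 3223.4 kg/h.
N2 fraction in J = 1611.9/3223.4 = 0.500.

0.500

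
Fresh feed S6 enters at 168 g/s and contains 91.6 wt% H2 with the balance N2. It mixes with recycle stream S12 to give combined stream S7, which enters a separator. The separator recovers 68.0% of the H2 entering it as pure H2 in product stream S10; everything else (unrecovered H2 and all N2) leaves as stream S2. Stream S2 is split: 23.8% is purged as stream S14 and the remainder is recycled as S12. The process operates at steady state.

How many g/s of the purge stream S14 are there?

29.61 g/s

N2 enters only via S6 and leaves only via the purge: 168×0.084 = 0.238×(N2 in S2), and the separator passes all N2, so N2 in S7 = N2 in S2 = 59.294 g/s.
H2 in S7: m_A = 168×0.916 + (1−0.238)·(1−0.680)·m_A, so m_A = 153.89/0.7562 = 203.51 g/s.
S2 = (1−0.680)×203.51 + 59.294 = 124.42 g/s.
Purge S14 = 0.238×124.42 = 29.612 g/s.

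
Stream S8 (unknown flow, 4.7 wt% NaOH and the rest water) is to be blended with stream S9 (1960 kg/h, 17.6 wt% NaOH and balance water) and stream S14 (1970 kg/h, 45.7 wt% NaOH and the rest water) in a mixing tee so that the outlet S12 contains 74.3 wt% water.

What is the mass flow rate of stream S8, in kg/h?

Let S8 be the unknown flow. Total out = 3930 + S8.
water balance: 2684.8 + 0.953·S8 = 0.743·(3930 + S8)
(0.953 − 0.743)·S8 = 0.743×3930 − 2684.8 = 235.24
S8 = 235.24 / 0.210 = 1120.2 kg/h

1120 kg/h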